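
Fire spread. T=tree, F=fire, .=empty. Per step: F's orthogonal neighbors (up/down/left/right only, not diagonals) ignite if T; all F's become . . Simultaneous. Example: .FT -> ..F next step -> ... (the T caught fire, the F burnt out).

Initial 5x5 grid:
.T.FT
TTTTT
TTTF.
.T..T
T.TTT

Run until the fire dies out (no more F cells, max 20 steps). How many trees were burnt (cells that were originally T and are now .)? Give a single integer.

Answer: 11

Derivation:
Step 1: +3 fires, +2 burnt (F count now 3)
Step 2: +3 fires, +3 burnt (F count now 3)
Step 3: +3 fires, +3 burnt (F count now 3)
Step 4: +2 fires, +3 burnt (F count now 2)
Step 5: +0 fires, +2 burnt (F count now 0)
Fire out after step 5
Initially T: 16, now '.': 20
Total burnt (originally-T cells now '.'): 11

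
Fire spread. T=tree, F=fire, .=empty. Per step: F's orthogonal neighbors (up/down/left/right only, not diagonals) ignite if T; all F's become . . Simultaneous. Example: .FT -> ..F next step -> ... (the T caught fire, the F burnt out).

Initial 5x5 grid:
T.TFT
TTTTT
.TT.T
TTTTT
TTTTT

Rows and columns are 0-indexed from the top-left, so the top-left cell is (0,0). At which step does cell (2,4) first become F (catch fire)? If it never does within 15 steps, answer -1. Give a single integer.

Step 1: cell (2,4)='T' (+3 fires, +1 burnt)
Step 2: cell (2,4)='T' (+2 fires, +3 burnt)
Step 3: cell (2,4)='F' (+3 fires, +2 burnt)
  -> target ignites at step 3
Step 4: cell (2,4)='.' (+4 fires, +3 burnt)
Step 5: cell (2,4)='.' (+5 fires, +4 burnt)
Step 6: cell (2,4)='.' (+3 fires, +5 burnt)
Step 7: cell (2,4)='.' (+1 fires, +3 burnt)
Step 8: cell (2,4)='.' (+0 fires, +1 burnt)
  fire out at step 8

3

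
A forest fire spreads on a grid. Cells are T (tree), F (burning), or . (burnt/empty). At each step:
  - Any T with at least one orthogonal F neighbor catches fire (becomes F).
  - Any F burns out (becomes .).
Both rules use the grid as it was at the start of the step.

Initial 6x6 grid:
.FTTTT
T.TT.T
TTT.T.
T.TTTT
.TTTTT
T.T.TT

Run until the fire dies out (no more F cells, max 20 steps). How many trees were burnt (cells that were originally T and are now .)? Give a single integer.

Step 1: +1 fires, +1 burnt (F count now 1)
Step 2: +2 fires, +1 burnt (F count now 2)
Step 3: +3 fires, +2 burnt (F count now 3)
Step 4: +3 fires, +3 burnt (F count now 3)
Step 5: +4 fires, +3 burnt (F count now 4)
Step 6: +6 fires, +4 burnt (F count now 6)
Step 7: +3 fires, +6 burnt (F count now 3)
Step 8: +2 fires, +3 burnt (F count now 2)
Step 9: +1 fires, +2 burnt (F count now 1)
Step 10: +0 fires, +1 burnt (F count now 0)
Fire out after step 10
Initially T: 26, now '.': 35
Total burnt (originally-T cells now '.'): 25

Answer: 25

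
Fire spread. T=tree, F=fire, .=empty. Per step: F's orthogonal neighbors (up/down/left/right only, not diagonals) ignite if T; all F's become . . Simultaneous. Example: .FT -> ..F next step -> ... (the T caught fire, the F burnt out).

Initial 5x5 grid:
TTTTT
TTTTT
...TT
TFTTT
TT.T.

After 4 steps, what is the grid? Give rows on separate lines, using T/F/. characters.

Step 1: 3 trees catch fire, 1 burn out
  TTTTT
  TTTTT
  ...TT
  F.FTT
  TF.T.
Step 2: 2 trees catch fire, 3 burn out
  TTTTT
  TTTTT
  ...TT
  ...FT
  F..T.
Step 3: 3 trees catch fire, 2 burn out
  TTTTT
  TTTTT
  ...FT
  ....F
  ...F.
Step 4: 2 trees catch fire, 3 burn out
  TTTTT
  TTTFT
  ....F
  .....
  .....

TTTTT
TTTFT
....F
.....
.....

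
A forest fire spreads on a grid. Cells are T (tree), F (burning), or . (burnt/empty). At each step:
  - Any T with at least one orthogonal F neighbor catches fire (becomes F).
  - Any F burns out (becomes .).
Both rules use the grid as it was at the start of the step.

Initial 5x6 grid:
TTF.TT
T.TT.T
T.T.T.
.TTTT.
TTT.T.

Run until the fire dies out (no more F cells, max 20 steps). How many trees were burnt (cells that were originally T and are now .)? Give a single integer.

Answer: 16

Derivation:
Step 1: +2 fires, +1 burnt (F count now 2)
Step 2: +3 fires, +2 burnt (F count now 3)
Step 3: +2 fires, +3 burnt (F count now 2)
Step 4: +4 fires, +2 burnt (F count now 4)
Step 5: +2 fires, +4 burnt (F count now 2)
Step 6: +3 fires, +2 burnt (F count now 3)
Step 7: +0 fires, +3 burnt (F count now 0)
Fire out after step 7
Initially T: 19, now '.': 27
Total burnt (originally-T cells now '.'): 16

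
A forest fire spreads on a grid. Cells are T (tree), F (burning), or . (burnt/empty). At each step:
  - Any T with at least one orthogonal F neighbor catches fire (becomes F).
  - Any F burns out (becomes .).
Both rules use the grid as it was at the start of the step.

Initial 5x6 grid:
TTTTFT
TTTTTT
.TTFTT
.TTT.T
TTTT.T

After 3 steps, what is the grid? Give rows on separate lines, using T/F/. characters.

Step 1: 7 trees catch fire, 2 burn out
  TTTF.F
  TTTFFT
  .TF.FT
  .TTF.T
  TTTT.T
Step 2: 7 trees catch fire, 7 burn out
  TTF...
  TTF..F
  .F...F
  .TF..T
  TTTF.T
Step 3: 5 trees catch fire, 7 burn out
  TF....
  TF....
  ......
  .F...F
  TTF..T

TF....
TF....
......
.F...F
TTF..T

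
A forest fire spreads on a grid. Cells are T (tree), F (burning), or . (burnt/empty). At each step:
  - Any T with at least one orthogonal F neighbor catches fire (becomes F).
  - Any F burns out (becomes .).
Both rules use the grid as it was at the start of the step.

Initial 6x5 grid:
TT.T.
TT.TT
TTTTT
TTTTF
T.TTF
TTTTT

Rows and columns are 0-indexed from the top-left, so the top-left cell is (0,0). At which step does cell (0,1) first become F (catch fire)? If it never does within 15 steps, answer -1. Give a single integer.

Step 1: cell (0,1)='T' (+4 fires, +2 burnt)
Step 2: cell (0,1)='T' (+5 fires, +4 burnt)
Step 3: cell (0,1)='T' (+4 fires, +5 burnt)
Step 4: cell (0,1)='T' (+4 fires, +4 burnt)
Step 5: cell (0,1)='T' (+4 fires, +4 burnt)
Step 6: cell (0,1)='F' (+2 fires, +4 burnt)
  -> target ignites at step 6
Step 7: cell (0,1)='.' (+1 fires, +2 burnt)
Step 8: cell (0,1)='.' (+0 fires, +1 burnt)
  fire out at step 8

6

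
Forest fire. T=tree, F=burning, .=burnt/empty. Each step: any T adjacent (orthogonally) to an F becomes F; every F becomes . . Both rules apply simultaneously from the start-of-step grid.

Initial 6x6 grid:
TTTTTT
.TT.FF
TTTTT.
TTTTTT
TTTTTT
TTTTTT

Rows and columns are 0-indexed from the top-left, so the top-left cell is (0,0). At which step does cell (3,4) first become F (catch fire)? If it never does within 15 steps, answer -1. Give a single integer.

Step 1: cell (3,4)='T' (+3 fires, +2 burnt)
Step 2: cell (3,4)='F' (+3 fires, +3 burnt)
  -> target ignites at step 2
Step 3: cell (3,4)='.' (+5 fires, +3 burnt)
Step 4: cell (3,4)='.' (+7 fires, +5 burnt)
Step 5: cell (3,4)='.' (+7 fires, +7 burnt)
Step 6: cell (3,4)='.' (+3 fires, +7 burnt)
Step 7: cell (3,4)='.' (+2 fires, +3 burnt)
Step 8: cell (3,4)='.' (+1 fires, +2 burnt)
Step 9: cell (3,4)='.' (+0 fires, +1 burnt)
  fire out at step 9

2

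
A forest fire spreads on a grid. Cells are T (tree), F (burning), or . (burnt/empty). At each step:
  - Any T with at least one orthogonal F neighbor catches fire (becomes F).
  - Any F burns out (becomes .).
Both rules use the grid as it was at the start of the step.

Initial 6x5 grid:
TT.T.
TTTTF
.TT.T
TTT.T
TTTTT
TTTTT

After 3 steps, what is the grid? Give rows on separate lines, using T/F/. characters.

Step 1: 2 trees catch fire, 1 burn out
  TT.T.
  TTTF.
  .TT.F
  TTT.T
  TTTTT
  TTTTT
Step 2: 3 trees catch fire, 2 burn out
  TT.F.
  TTF..
  .TT..
  TTT.F
  TTTTT
  TTTTT
Step 3: 3 trees catch fire, 3 burn out
  TT...
  TF...
  .TF..
  TTT..
  TTTTF
  TTTTT

TT...
TF...
.TF..
TTT..
TTTTF
TTTTT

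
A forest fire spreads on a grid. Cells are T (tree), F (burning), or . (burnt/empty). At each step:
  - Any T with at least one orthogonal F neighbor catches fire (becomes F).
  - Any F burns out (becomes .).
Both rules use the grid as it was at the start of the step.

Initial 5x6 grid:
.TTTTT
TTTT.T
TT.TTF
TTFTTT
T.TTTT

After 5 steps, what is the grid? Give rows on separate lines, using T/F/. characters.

Step 1: 6 trees catch fire, 2 burn out
  .TTTTT
  TTTT.F
  TT.TF.
  TF.FTF
  T.FTTT
Step 2: 7 trees catch fire, 6 burn out
  .TTTTF
  TTTT..
  TF.F..
  F...F.
  T..FTF
Step 3: 6 trees catch fire, 7 burn out
  .TTTF.
  TFTF..
  F.....
  ......
  F...F.
Step 4: 4 trees catch fire, 6 burn out
  .FTF..
  F.F...
  ......
  ......
  ......
Step 5: 1 trees catch fire, 4 burn out
  ..F...
  ......
  ......
  ......
  ......

..F...
......
......
......
......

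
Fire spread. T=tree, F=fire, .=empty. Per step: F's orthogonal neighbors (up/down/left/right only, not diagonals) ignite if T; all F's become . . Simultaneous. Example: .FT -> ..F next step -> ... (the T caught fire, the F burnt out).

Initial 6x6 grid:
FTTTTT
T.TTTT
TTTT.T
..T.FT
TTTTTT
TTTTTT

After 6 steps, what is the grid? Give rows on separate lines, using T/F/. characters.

Step 1: 4 trees catch fire, 2 burn out
  .FTTTT
  F.TTTT
  TTTT.T
  ..T..F
  TTTTFT
  TTTTTT
Step 2: 6 trees catch fire, 4 burn out
  ..FTTT
  ..TTTT
  FTTT.F
  ..T...
  TTTF.F
  TTTTFT
Step 3: 7 trees catch fire, 6 burn out
  ...FTT
  ..FTTF
  .FTT..
  ..T...
  TTF...
  TTTF.F
Step 4: 8 trees catch fire, 7 burn out
  ....FF
  ...FF.
  ..FT..
  ..F...
  TF....
  TTF...
Step 5: 3 trees catch fire, 8 burn out
  ......
  ......
  ...F..
  ......
  F.....
  TF....
Step 6: 1 trees catch fire, 3 burn out
  ......
  ......
  ......
  ......
  ......
  F.....

......
......
......
......
......
F.....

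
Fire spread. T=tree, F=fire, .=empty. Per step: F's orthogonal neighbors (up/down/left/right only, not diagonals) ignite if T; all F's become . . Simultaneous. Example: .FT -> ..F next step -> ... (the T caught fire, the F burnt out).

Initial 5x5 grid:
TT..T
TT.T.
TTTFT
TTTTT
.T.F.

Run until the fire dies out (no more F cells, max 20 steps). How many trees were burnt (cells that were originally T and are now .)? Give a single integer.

Answer: 15

Derivation:
Step 1: +4 fires, +2 burnt (F count now 4)
Step 2: +3 fires, +4 burnt (F count now 3)
Step 3: +3 fires, +3 burnt (F count now 3)
Step 4: +4 fires, +3 burnt (F count now 4)
Step 5: +1 fires, +4 burnt (F count now 1)
Step 6: +0 fires, +1 burnt (F count now 0)
Fire out after step 6
Initially T: 16, now '.': 24
Total burnt (originally-T cells now '.'): 15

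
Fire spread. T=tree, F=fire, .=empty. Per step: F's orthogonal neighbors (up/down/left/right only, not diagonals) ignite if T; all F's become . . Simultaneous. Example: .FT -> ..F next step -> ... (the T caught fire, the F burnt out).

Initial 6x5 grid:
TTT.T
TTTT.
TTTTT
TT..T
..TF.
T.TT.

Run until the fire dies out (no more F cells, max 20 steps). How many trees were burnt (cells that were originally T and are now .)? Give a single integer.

Step 1: +2 fires, +1 burnt (F count now 2)
Step 2: +1 fires, +2 burnt (F count now 1)
Step 3: +0 fires, +1 burnt (F count now 0)
Fire out after step 3
Initially T: 20, now '.': 13
Total burnt (originally-T cells now '.'): 3

Answer: 3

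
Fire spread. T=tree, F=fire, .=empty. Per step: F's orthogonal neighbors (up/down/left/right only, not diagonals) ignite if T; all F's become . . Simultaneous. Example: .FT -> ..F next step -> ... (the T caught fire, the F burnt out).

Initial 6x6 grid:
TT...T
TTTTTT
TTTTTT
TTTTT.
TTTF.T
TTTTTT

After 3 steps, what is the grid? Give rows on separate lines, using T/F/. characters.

Step 1: 3 trees catch fire, 1 burn out
  TT...T
  TTTTTT
  TTTTTT
  TTTFT.
  TTF..T
  TTTFTT
Step 2: 6 trees catch fire, 3 burn out
  TT...T
  TTTTTT
  TTTFTT
  TTF.F.
  TF...T
  TTF.FT
Step 3: 7 trees catch fire, 6 burn out
  TT...T
  TTTFTT
  TTF.FT
  TF....
  F....T
  TF...F

TT...T
TTTFTT
TTF.FT
TF....
F....T
TF...F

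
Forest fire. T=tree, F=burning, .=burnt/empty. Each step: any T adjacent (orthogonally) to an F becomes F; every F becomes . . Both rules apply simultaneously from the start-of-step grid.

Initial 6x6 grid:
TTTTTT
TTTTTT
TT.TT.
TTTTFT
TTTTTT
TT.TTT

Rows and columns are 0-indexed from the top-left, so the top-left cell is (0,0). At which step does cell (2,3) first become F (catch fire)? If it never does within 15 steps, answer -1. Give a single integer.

Step 1: cell (2,3)='T' (+4 fires, +1 burnt)
Step 2: cell (2,3)='F' (+6 fires, +4 burnt)
  -> target ignites at step 2
Step 3: cell (2,3)='.' (+7 fires, +6 burnt)
Step 4: cell (2,3)='.' (+6 fires, +7 burnt)
Step 5: cell (2,3)='.' (+5 fires, +6 burnt)
Step 6: cell (2,3)='.' (+3 fires, +5 burnt)
Step 7: cell (2,3)='.' (+1 fires, +3 burnt)
Step 8: cell (2,3)='.' (+0 fires, +1 burnt)
  fire out at step 8

2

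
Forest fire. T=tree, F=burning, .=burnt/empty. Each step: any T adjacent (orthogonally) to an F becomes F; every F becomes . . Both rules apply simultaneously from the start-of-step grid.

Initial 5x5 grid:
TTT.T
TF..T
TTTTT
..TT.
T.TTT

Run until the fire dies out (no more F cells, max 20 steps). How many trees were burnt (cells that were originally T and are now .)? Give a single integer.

Answer: 16

Derivation:
Step 1: +3 fires, +1 burnt (F count now 3)
Step 2: +4 fires, +3 burnt (F count now 4)
Step 3: +2 fires, +4 burnt (F count now 2)
Step 4: +3 fires, +2 burnt (F count now 3)
Step 5: +2 fires, +3 burnt (F count now 2)
Step 6: +2 fires, +2 burnt (F count now 2)
Step 7: +0 fires, +2 burnt (F count now 0)
Fire out after step 7
Initially T: 17, now '.': 24
Total burnt (originally-T cells now '.'): 16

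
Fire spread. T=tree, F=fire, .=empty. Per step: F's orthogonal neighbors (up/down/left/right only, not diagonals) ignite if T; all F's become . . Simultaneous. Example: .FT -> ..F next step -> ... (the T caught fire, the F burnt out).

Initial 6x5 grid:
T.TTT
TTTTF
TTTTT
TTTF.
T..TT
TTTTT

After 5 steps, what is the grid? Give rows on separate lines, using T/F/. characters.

Step 1: 6 trees catch fire, 2 burn out
  T.TTF
  TTTF.
  TTTFF
  TTF..
  T..FT
  TTTTT
Step 2: 6 trees catch fire, 6 burn out
  T.TF.
  TTF..
  TTF..
  TF...
  T...F
  TTTFT
Step 3: 6 trees catch fire, 6 burn out
  T.F..
  TF...
  TF...
  F....
  T....
  TTF.F
Step 4: 4 trees catch fire, 6 burn out
  T....
  F....
  F....
  .....
  F....
  TF...
Step 5: 2 trees catch fire, 4 burn out
  F....
  .....
  .....
  .....
  .....
  F....

F....
.....
.....
.....
.....
F....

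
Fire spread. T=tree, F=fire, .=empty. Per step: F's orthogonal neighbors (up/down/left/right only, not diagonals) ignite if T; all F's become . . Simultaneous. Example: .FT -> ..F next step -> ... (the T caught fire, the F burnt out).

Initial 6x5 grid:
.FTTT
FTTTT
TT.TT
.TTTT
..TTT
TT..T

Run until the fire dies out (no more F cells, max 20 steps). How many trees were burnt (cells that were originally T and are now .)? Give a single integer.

Step 1: +3 fires, +2 burnt (F count now 3)
Step 2: +3 fires, +3 burnt (F count now 3)
Step 3: +3 fires, +3 burnt (F count now 3)
Step 4: +3 fires, +3 burnt (F count now 3)
Step 5: +3 fires, +3 burnt (F count now 3)
Step 6: +2 fires, +3 burnt (F count now 2)
Step 7: +1 fires, +2 burnt (F count now 1)
Step 8: +1 fires, +1 burnt (F count now 1)
Step 9: +0 fires, +1 burnt (F count now 0)
Fire out after step 9
Initially T: 21, now '.': 28
Total burnt (originally-T cells now '.'): 19

Answer: 19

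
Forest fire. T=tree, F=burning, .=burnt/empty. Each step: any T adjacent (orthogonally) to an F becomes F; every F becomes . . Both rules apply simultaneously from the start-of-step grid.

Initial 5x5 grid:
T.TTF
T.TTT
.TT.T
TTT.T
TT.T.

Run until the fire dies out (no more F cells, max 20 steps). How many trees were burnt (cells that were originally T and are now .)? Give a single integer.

Step 1: +2 fires, +1 burnt (F count now 2)
Step 2: +3 fires, +2 burnt (F count now 3)
Step 3: +2 fires, +3 burnt (F count now 2)
Step 4: +1 fires, +2 burnt (F count now 1)
Step 5: +2 fires, +1 burnt (F count now 2)
Step 6: +1 fires, +2 burnt (F count now 1)
Step 7: +2 fires, +1 burnt (F count now 2)
Step 8: +1 fires, +2 burnt (F count now 1)
Step 9: +0 fires, +1 burnt (F count now 0)
Fire out after step 9
Initially T: 17, now '.': 22
Total burnt (originally-T cells now '.'): 14

Answer: 14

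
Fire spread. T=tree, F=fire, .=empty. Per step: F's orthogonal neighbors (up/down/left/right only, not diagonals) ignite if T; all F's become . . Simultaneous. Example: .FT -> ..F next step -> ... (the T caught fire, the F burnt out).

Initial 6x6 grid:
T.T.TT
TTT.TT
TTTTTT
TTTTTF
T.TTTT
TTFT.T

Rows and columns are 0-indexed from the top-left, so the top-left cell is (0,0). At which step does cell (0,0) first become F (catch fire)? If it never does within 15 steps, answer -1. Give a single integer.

Step 1: cell (0,0)='T' (+6 fires, +2 burnt)
Step 2: cell (0,0)='T' (+8 fires, +6 burnt)
Step 3: cell (0,0)='T' (+6 fires, +8 burnt)
Step 4: cell (0,0)='T' (+4 fires, +6 burnt)
Step 5: cell (0,0)='T' (+3 fires, +4 burnt)
Step 6: cell (0,0)='T' (+1 fires, +3 burnt)
Step 7: cell (0,0)='F' (+1 fires, +1 burnt)
  -> target ignites at step 7
Step 8: cell (0,0)='.' (+0 fires, +1 burnt)
  fire out at step 8

7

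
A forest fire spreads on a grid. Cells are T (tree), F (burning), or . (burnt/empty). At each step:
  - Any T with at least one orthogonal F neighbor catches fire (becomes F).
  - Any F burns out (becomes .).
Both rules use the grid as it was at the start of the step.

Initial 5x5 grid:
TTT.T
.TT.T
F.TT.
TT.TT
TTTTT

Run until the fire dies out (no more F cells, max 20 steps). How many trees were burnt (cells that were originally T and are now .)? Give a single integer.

Answer: 16

Derivation:
Step 1: +1 fires, +1 burnt (F count now 1)
Step 2: +2 fires, +1 burnt (F count now 2)
Step 3: +1 fires, +2 burnt (F count now 1)
Step 4: +1 fires, +1 burnt (F count now 1)
Step 5: +1 fires, +1 burnt (F count now 1)
Step 6: +2 fires, +1 burnt (F count now 2)
Step 7: +2 fires, +2 burnt (F count now 2)
Step 8: +1 fires, +2 burnt (F count now 1)
Step 9: +1 fires, +1 burnt (F count now 1)
Step 10: +2 fires, +1 burnt (F count now 2)
Step 11: +1 fires, +2 burnt (F count now 1)
Step 12: +1 fires, +1 burnt (F count now 1)
Step 13: +0 fires, +1 burnt (F count now 0)
Fire out after step 13
Initially T: 18, now '.': 23
Total burnt (originally-T cells now '.'): 16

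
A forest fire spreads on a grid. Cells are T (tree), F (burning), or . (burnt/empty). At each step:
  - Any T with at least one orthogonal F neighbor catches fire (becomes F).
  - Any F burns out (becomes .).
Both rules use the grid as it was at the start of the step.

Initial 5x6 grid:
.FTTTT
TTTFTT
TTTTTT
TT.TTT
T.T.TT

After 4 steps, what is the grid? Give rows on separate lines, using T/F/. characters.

Step 1: 6 trees catch fire, 2 burn out
  ..FFTT
  TFF.FT
  TTTFTT
  TT.TTT
  T.T.TT
Step 2: 7 trees catch fire, 6 burn out
  ....FT
  F....F
  TFF.FT
  TT.FTT
  T.T.TT
Step 3: 5 trees catch fire, 7 burn out
  .....F
  ......
  F....F
  TF..FT
  T.T.TT
Step 4: 3 trees catch fire, 5 burn out
  ......
  ......
  ......
  F....F
  T.T.FT

......
......
......
F....F
T.T.FT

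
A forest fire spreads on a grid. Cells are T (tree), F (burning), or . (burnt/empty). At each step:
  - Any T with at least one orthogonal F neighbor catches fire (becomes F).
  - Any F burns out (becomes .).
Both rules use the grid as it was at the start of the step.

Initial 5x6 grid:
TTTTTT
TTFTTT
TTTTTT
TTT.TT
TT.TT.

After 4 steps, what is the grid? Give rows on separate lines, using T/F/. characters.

Step 1: 4 trees catch fire, 1 burn out
  TTFTTT
  TF.FTT
  TTFTTT
  TTT.TT
  TT.TT.
Step 2: 7 trees catch fire, 4 burn out
  TF.FTT
  F...FT
  TF.FTT
  TTF.TT
  TT.TT.
Step 3: 6 trees catch fire, 7 burn out
  F...FT
  .....F
  F...FT
  TF..TT
  TT.TT.
Step 4: 5 trees catch fire, 6 burn out
  .....F
  ......
  .....F
  F...FT
  TF.TT.

.....F
......
.....F
F...FT
TF.TT.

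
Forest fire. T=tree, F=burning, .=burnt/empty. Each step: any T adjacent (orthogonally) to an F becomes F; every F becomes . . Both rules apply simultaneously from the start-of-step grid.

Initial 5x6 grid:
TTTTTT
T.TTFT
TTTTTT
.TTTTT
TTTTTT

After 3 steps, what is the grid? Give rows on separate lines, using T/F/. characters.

Step 1: 4 trees catch fire, 1 burn out
  TTTTFT
  T.TF.F
  TTTTFT
  .TTTTT
  TTTTTT
Step 2: 6 trees catch fire, 4 burn out
  TTTF.F
  T.F...
  TTTF.F
  .TTTFT
  TTTTTT
Step 3: 5 trees catch fire, 6 burn out
  TTF...
  T.....
  TTF...
  .TTF.F
  TTTTFT

TTF...
T.....
TTF...
.TTF.F
TTTTFT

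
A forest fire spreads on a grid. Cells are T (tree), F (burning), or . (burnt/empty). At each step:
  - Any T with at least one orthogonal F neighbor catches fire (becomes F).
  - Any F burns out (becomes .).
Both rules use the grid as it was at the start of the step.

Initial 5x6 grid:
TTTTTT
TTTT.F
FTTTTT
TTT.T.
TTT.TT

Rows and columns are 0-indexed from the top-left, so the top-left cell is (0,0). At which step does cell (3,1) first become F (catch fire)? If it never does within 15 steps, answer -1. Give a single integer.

Step 1: cell (3,1)='T' (+5 fires, +2 burnt)
Step 2: cell (3,1)='F' (+7 fires, +5 burnt)
  -> target ignites at step 2
Step 3: cell (3,1)='.' (+7 fires, +7 burnt)
Step 4: cell (3,1)='.' (+4 fires, +7 burnt)
Step 5: cell (3,1)='.' (+1 fires, +4 burnt)
Step 6: cell (3,1)='.' (+0 fires, +1 burnt)
  fire out at step 6

2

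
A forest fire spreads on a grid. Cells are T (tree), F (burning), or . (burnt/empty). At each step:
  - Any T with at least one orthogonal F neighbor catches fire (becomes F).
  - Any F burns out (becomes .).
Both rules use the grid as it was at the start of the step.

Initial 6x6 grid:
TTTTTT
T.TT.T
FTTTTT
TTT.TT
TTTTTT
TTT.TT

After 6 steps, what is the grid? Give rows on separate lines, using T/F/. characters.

Step 1: 3 trees catch fire, 1 burn out
  TTTTTT
  F.TT.T
  .FTTTT
  FTT.TT
  TTTTTT
  TTT.TT
Step 2: 4 trees catch fire, 3 burn out
  FTTTTT
  ..TT.T
  ..FTTT
  .FT.TT
  FTTTTT
  TTT.TT
Step 3: 6 trees catch fire, 4 burn out
  .FTTTT
  ..FT.T
  ...FTT
  ..F.TT
  .FTTTT
  FTT.TT
Step 4: 5 trees catch fire, 6 burn out
  ..FTTT
  ...F.T
  ....FT
  ....TT
  ..FTTT
  .FT.TT
Step 5: 5 trees catch fire, 5 burn out
  ...FTT
  .....T
  .....F
  ....FT
  ...FTT
  ..F.TT
Step 6: 4 trees catch fire, 5 burn out
  ....FT
  .....F
  ......
  .....F
  ....FT
  ....TT

....FT
.....F
......
.....F
....FT
....TT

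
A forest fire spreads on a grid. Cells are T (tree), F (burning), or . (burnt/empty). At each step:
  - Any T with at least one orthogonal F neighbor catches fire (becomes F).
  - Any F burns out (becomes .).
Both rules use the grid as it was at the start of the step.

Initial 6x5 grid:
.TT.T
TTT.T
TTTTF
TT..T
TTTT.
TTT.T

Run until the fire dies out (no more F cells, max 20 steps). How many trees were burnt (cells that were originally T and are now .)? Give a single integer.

Step 1: +3 fires, +1 burnt (F count now 3)
Step 2: +2 fires, +3 burnt (F count now 2)
Step 3: +2 fires, +2 burnt (F count now 2)
Step 4: +4 fires, +2 burnt (F count now 4)
Step 5: +4 fires, +4 burnt (F count now 4)
Step 6: +3 fires, +4 burnt (F count now 3)
Step 7: +3 fires, +3 burnt (F count now 3)
Step 8: +0 fires, +3 burnt (F count now 0)
Fire out after step 8
Initially T: 22, now '.': 29
Total burnt (originally-T cells now '.'): 21

Answer: 21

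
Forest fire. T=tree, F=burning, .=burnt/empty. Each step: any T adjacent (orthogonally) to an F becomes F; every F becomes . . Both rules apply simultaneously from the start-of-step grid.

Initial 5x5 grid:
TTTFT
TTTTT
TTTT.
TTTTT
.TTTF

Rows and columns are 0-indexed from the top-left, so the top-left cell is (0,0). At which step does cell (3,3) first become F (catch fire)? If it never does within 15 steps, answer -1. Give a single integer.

Step 1: cell (3,3)='T' (+5 fires, +2 burnt)
Step 2: cell (3,3)='F' (+6 fires, +5 burnt)
  -> target ignites at step 2
Step 3: cell (3,3)='.' (+5 fires, +6 burnt)
Step 4: cell (3,3)='.' (+3 fires, +5 burnt)
Step 5: cell (3,3)='.' (+2 fires, +3 burnt)
Step 6: cell (3,3)='.' (+0 fires, +2 burnt)
  fire out at step 6

2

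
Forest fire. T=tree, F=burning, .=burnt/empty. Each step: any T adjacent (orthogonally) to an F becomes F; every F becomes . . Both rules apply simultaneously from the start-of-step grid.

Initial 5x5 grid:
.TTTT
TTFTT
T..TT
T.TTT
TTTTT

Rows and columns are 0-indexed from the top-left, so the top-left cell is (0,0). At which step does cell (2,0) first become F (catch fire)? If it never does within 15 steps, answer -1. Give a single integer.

Step 1: cell (2,0)='T' (+3 fires, +1 burnt)
Step 2: cell (2,0)='T' (+5 fires, +3 burnt)
Step 3: cell (2,0)='F' (+4 fires, +5 burnt)
  -> target ignites at step 3
Step 4: cell (2,0)='.' (+4 fires, +4 burnt)
Step 5: cell (2,0)='.' (+3 fires, +4 burnt)
Step 6: cell (2,0)='.' (+1 fires, +3 burnt)
Step 7: cell (2,0)='.' (+0 fires, +1 burnt)
  fire out at step 7

3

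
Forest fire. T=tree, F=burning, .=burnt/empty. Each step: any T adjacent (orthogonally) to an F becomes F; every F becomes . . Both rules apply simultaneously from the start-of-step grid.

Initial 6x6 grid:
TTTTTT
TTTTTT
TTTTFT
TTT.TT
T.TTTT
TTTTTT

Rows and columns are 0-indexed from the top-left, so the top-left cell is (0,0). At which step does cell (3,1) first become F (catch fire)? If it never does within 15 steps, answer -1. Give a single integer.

Step 1: cell (3,1)='T' (+4 fires, +1 burnt)
Step 2: cell (3,1)='T' (+6 fires, +4 burnt)
Step 3: cell (3,1)='T' (+8 fires, +6 burnt)
Step 4: cell (3,1)='F' (+7 fires, +8 burnt)
  -> target ignites at step 4
Step 5: cell (3,1)='.' (+4 fires, +7 burnt)
Step 6: cell (3,1)='.' (+3 fires, +4 burnt)
Step 7: cell (3,1)='.' (+1 fires, +3 burnt)
Step 8: cell (3,1)='.' (+0 fires, +1 burnt)
  fire out at step 8

4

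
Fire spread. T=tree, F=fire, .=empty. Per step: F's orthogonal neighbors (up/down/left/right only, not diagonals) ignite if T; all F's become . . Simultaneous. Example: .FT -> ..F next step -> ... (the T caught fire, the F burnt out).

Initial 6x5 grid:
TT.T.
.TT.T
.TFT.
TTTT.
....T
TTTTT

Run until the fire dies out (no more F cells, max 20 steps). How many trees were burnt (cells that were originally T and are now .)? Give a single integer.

Answer: 10

Derivation:
Step 1: +4 fires, +1 burnt (F count now 4)
Step 2: +3 fires, +4 burnt (F count now 3)
Step 3: +2 fires, +3 burnt (F count now 2)
Step 4: +1 fires, +2 burnt (F count now 1)
Step 5: +0 fires, +1 burnt (F count now 0)
Fire out after step 5
Initially T: 18, now '.': 22
Total burnt (originally-T cells now '.'): 10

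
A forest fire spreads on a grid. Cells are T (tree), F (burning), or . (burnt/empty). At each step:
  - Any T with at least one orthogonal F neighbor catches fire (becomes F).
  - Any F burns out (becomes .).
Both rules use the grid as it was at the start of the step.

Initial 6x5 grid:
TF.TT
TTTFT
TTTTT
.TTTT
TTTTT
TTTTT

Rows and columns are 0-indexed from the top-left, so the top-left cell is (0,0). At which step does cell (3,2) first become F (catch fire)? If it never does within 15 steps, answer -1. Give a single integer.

Step 1: cell (3,2)='T' (+6 fires, +2 burnt)
Step 2: cell (3,2)='T' (+6 fires, +6 burnt)
Step 3: cell (3,2)='F' (+5 fires, +6 burnt)
  -> target ignites at step 3
Step 4: cell (3,2)='.' (+4 fires, +5 burnt)
Step 5: cell (3,2)='.' (+4 fires, +4 burnt)
Step 6: cell (3,2)='.' (+1 fires, +4 burnt)
Step 7: cell (3,2)='.' (+0 fires, +1 burnt)
  fire out at step 7

3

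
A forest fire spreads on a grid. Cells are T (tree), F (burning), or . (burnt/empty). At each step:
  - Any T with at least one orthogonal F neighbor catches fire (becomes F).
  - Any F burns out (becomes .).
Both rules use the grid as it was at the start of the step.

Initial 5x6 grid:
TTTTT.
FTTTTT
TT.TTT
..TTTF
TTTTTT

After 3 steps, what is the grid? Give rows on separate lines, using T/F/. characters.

Step 1: 6 trees catch fire, 2 burn out
  FTTTT.
  .FTTTT
  FT.TTF
  ..TTF.
  TTTTTF
Step 2: 7 trees catch fire, 6 burn out
  .FTTT.
  ..FTTF
  .F.TF.
  ..TF..
  TTTTF.
Step 3: 6 trees catch fire, 7 burn out
  ..FTT.
  ...FF.
  ...F..
  ..F...
  TTTF..

..FTT.
...FF.
...F..
..F...
TTTF..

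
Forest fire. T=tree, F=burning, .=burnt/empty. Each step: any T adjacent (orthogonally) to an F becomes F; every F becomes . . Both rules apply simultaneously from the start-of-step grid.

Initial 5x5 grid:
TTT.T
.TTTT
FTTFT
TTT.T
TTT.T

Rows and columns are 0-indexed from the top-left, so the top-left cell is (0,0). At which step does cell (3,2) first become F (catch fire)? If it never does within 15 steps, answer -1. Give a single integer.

Step 1: cell (3,2)='T' (+5 fires, +2 burnt)
Step 2: cell (3,2)='F' (+7 fires, +5 burnt)
  -> target ignites at step 2
Step 3: cell (3,2)='.' (+6 fires, +7 burnt)
Step 4: cell (3,2)='.' (+1 fires, +6 burnt)
Step 5: cell (3,2)='.' (+0 fires, +1 burnt)
  fire out at step 5

2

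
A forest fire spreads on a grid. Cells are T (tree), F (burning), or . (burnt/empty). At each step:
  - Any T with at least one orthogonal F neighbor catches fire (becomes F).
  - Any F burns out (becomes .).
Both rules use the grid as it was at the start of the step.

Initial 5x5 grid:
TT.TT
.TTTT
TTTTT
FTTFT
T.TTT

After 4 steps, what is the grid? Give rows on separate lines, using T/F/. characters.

Step 1: 7 trees catch fire, 2 burn out
  TT.TT
  .TTTT
  FTTFT
  .FF.F
  F.TFT
Step 2: 6 trees catch fire, 7 burn out
  TT.TT
  .TTFT
  .FF.F
  .....
  ..F.F
Step 3: 4 trees catch fire, 6 burn out
  TT.FT
  .FF.F
  .....
  .....
  .....
Step 4: 2 trees catch fire, 4 burn out
  TF..F
  .....
  .....
  .....
  .....

TF..F
.....
.....
.....
.....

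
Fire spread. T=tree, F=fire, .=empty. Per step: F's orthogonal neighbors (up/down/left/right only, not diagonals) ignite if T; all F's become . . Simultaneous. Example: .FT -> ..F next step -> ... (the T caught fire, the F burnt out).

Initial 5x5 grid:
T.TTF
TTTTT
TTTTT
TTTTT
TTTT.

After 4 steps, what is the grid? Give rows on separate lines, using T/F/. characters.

Step 1: 2 trees catch fire, 1 burn out
  T.TF.
  TTTTF
  TTTTT
  TTTTT
  TTTT.
Step 2: 3 trees catch fire, 2 burn out
  T.F..
  TTTF.
  TTTTF
  TTTTT
  TTTT.
Step 3: 3 trees catch fire, 3 burn out
  T....
  TTF..
  TTTF.
  TTTTF
  TTTT.
Step 4: 3 trees catch fire, 3 burn out
  T....
  TF...
  TTF..
  TTTF.
  TTTT.

T....
TF...
TTF..
TTTF.
TTTT.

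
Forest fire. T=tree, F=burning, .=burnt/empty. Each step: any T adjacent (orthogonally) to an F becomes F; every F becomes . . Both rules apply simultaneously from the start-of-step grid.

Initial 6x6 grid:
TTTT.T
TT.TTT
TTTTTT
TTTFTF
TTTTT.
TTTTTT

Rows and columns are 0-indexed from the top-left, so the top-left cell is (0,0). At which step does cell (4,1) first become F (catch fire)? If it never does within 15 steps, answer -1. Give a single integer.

Step 1: cell (4,1)='T' (+5 fires, +2 burnt)
Step 2: cell (4,1)='T' (+8 fires, +5 burnt)
Step 3: cell (4,1)='F' (+8 fires, +8 burnt)
  -> target ignites at step 3
Step 4: cell (4,1)='.' (+6 fires, +8 burnt)
Step 5: cell (4,1)='.' (+3 fires, +6 burnt)
Step 6: cell (4,1)='.' (+1 fires, +3 burnt)
Step 7: cell (4,1)='.' (+0 fires, +1 burnt)
  fire out at step 7

3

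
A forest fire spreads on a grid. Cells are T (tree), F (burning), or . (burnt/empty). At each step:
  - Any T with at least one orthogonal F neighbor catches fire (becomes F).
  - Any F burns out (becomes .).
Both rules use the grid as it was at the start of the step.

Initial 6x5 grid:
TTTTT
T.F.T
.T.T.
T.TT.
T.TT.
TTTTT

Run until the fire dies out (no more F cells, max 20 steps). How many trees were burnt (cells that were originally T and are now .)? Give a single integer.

Step 1: +1 fires, +1 burnt (F count now 1)
Step 2: +2 fires, +1 burnt (F count now 2)
Step 3: +2 fires, +2 burnt (F count now 2)
Step 4: +2 fires, +2 burnt (F count now 2)
Step 5: +0 fires, +2 burnt (F count now 0)
Fire out after step 5
Initially T: 20, now '.': 17
Total burnt (originally-T cells now '.'): 7

Answer: 7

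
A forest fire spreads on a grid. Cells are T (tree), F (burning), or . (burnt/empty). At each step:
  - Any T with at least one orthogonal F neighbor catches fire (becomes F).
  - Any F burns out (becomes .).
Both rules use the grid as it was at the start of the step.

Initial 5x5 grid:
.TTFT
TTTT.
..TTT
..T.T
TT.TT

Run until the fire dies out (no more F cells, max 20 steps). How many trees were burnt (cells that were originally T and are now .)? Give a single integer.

Answer: 14

Derivation:
Step 1: +3 fires, +1 burnt (F count now 3)
Step 2: +3 fires, +3 burnt (F count now 3)
Step 3: +3 fires, +3 burnt (F count now 3)
Step 4: +3 fires, +3 burnt (F count now 3)
Step 5: +1 fires, +3 burnt (F count now 1)
Step 6: +1 fires, +1 burnt (F count now 1)
Step 7: +0 fires, +1 burnt (F count now 0)
Fire out after step 7
Initially T: 16, now '.': 23
Total burnt (originally-T cells now '.'): 14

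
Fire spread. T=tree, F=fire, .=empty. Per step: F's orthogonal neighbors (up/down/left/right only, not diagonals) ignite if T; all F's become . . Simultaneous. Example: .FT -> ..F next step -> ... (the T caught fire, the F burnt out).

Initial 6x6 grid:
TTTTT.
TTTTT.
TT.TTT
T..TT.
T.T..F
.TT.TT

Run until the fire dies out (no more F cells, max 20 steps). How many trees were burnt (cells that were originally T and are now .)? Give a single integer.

Answer: 2

Derivation:
Step 1: +1 fires, +1 burnt (F count now 1)
Step 2: +1 fires, +1 burnt (F count now 1)
Step 3: +0 fires, +1 burnt (F count now 0)
Fire out after step 3
Initially T: 24, now '.': 14
Total burnt (originally-T cells now '.'): 2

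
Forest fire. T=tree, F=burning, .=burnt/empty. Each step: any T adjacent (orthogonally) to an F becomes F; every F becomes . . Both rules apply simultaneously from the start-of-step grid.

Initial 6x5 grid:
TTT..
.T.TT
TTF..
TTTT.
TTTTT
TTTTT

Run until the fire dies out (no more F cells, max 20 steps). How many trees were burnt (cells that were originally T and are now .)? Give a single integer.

Answer: 20

Derivation:
Step 1: +2 fires, +1 burnt (F count now 2)
Step 2: +5 fires, +2 burnt (F count now 5)
Step 3: +5 fires, +5 burnt (F count now 5)
Step 4: +6 fires, +5 burnt (F count now 6)
Step 5: +2 fires, +6 burnt (F count now 2)
Step 6: +0 fires, +2 burnt (F count now 0)
Fire out after step 6
Initially T: 22, now '.': 28
Total burnt (originally-T cells now '.'): 20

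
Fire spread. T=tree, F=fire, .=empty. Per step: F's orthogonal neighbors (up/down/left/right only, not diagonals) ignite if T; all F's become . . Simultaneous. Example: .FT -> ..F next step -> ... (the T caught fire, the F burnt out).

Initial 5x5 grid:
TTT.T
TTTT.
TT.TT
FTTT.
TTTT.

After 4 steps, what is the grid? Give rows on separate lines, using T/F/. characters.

Step 1: 3 trees catch fire, 1 burn out
  TTT.T
  TTTT.
  FT.TT
  .FTT.
  FTTT.
Step 2: 4 trees catch fire, 3 burn out
  TTT.T
  FTTT.
  .F.TT
  ..FT.
  .FTT.
Step 3: 4 trees catch fire, 4 burn out
  FTT.T
  .FTT.
  ...TT
  ...F.
  ..FT.
Step 4: 4 trees catch fire, 4 burn out
  .FT.T
  ..FT.
  ...FT
  .....
  ...F.

.FT.T
..FT.
...FT
.....
...F.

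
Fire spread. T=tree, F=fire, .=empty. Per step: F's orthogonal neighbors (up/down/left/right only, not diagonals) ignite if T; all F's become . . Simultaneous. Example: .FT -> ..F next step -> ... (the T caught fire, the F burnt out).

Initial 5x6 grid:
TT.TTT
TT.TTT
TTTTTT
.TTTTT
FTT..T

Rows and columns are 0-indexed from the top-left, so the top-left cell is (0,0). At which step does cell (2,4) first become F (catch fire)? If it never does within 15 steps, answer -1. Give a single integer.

Step 1: cell (2,4)='T' (+1 fires, +1 burnt)
Step 2: cell (2,4)='T' (+2 fires, +1 burnt)
Step 3: cell (2,4)='T' (+2 fires, +2 burnt)
Step 4: cell (2,4)='T' (+4 fires, +2 burnt)
Step 5: cell (2,4)='T' (+4 fires, +4 burnt)
Step 6: cell (2,4)='F' (+4 fires, +4 burnt)
  -> target ignites at step 6
Step 7: cell (2,4)='.' (+4 fires, +4 burnt)
Step 8: cell (2,4)='.' (+2 fires, +4 burnt)
Step 9: cell (2,4)='.' (+1 fires, +2 burnt)
Step 10: cell (2,4)='.' (+0 fires, +1 burnt)
  fire out at step 10

6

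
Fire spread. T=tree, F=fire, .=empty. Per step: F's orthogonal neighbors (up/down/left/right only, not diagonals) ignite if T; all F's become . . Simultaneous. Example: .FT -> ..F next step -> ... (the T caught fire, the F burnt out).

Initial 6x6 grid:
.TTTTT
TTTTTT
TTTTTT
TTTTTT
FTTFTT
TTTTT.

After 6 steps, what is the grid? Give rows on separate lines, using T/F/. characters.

Step 1: 7 trees catch fire, 2 burn out
  .TTTTT
  TTTTTT
  TTTTTT
  FTTFTT
  .FF.FT
  FTTFT.
Step 2: 9 trees catch fire, 7 burn out
  .TTTTT
  TTTTTT
  FTTFTT
  .FF.FT
  .....F
  .FF.F.
Step 3: 6 trees catch fire, 9 burn out
  .TTTTT
  FTTFTT
  .FF.FT
  .....F
  ......
  ......
Step 4: 5 trees catch fire, 6 burn out
  .TTFTT
  .FF.FT
  .....F
  ......
  ......
  ......
Step 5: 4 trees catch fire, 5 burn out
  .FF.FT
  .....F
  ......
  ......
  ......
  ......
Step 6: 1 trees catch fire, 4 burn out
  .....F
  ......
  ......
  ......
  ......
  ......

.....F
......
......
......
......
......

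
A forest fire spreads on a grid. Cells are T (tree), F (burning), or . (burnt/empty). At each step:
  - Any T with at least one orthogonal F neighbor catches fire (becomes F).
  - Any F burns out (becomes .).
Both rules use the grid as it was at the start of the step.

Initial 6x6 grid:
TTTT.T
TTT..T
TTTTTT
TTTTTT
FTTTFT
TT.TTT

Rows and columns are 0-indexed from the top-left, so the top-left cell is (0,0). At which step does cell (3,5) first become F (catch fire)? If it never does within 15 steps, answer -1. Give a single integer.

Step 1: cell (3,5)='T' (+7 fires, +2 burnt)
Step 2: cell (3,5)='F' (+9 fires, +7 burnt)
  -> target ignites at step 2
Step 3: cell (3,5)='.' (+5 fires, +9 burnt)
Step 4: cell (3,5)='.' (+4 fires, +5 burnt)
Step 5: cell (3,5)='.' (+3 fires, +4 burnt)
Step 6: cell (3,5)='.' (+1 fires, +3 burnt)
Step 7: cell (3,5)='.' (+1 fires, +1 burnt)
Step 8: cell (3,5)='.' (+0 fires, +1 burnt)
  fire out at step 8

2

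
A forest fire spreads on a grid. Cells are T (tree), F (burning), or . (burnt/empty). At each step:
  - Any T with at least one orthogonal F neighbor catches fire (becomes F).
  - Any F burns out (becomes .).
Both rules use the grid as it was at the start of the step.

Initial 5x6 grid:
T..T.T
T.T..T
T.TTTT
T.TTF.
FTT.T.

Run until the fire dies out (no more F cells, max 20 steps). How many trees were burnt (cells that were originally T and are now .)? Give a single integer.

Answer: 16

Derivation:
Step 1: +5 fires, +2 burnt (F count now 5)
Step 2: +5 fires, +5 burnt (F count now 5)
Step 3: +3 fires, +5 burnt (F count now 3)
Step 4: +3 fires, +3 burnt (F count now 3)
Step 5: +0 fires, +3 burnt (F count now 0)
Fire out after step 5
Initially T: 17, now '.': 29
Total burnt (originally-T cells now '.'): 16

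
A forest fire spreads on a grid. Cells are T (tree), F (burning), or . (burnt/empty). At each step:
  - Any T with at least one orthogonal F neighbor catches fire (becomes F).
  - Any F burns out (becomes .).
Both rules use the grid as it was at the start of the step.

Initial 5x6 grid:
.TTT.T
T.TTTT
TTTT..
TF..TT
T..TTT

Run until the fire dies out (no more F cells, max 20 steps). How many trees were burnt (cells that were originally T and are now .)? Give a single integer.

Step 1: +2 fires, +1 burnt (F count now 2)
Step 2: +3 fires, +2 burnt (F count now 3)
Step 3: +3 fires, +3 burnt (F count now 3)
Step 4: +2 fires, +3 burnt (F count now 2)
Step 5: +3 fires, +2 burnt (F count now 3)
Step 6: +1 fires, +3 burnt (F count now 1)
Step 7: +1 fires, +1 burnt (F count now 1)
Step 8: +0 fires, +1 burnt (F count now 0)
Fire out after step 8
Initially T: 20, now '.': 25
Total burnt (originally-T cells now '.'): 15

Answer: 15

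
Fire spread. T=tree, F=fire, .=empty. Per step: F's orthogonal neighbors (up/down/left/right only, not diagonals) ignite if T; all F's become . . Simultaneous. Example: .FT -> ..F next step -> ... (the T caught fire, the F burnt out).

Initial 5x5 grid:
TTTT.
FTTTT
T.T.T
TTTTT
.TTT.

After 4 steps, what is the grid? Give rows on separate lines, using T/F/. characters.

Step 1: 3 trees catch fire, 1 burn out
  FTTT.
  .FTTT
  F.T.T
  TTTTT
  .TTT.
Step 2: 3 trees catch fire, 3 burn out
  .FTT.
  ..FTT
  ..T.T
  FTTTT
  .TTT.
Step 3: 4 trees catch fire, 3 burn out
  ..FT.
  ...FT
  ..F.T
  .FTTT
  .TTT.
Step 4: 4 trees catch fire, 4 burn out
  ...F.
  ....F
  ....T
  ..FTT
  .FTT.

...F.
....F
....T
..FTT
.FTT.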